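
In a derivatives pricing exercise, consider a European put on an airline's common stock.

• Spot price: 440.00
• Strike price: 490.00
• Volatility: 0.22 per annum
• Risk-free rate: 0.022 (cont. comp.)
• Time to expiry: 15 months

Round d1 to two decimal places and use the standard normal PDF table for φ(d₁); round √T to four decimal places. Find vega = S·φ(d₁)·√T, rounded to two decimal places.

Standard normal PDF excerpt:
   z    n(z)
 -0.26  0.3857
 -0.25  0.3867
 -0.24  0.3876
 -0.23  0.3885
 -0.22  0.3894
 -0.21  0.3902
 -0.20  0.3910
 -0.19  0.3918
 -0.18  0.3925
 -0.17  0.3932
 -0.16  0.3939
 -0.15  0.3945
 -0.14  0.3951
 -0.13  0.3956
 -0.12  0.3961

192.34

T = 1.25;  σ√T = 0.2460
d₁ = [ln(440/490) + (0.022 + 0.22²/2)·1.25] / 0.2460 = [-0.1076 + 0.0577] / 0.2460 = -0.2028 → -0.20
√T = √1.25 = 1.1180
φ(d₁) = φ(-0.20) = 0.3910
vega = S·φ(d₁)·√T = 440·0.3910·1.1180 = 192.3407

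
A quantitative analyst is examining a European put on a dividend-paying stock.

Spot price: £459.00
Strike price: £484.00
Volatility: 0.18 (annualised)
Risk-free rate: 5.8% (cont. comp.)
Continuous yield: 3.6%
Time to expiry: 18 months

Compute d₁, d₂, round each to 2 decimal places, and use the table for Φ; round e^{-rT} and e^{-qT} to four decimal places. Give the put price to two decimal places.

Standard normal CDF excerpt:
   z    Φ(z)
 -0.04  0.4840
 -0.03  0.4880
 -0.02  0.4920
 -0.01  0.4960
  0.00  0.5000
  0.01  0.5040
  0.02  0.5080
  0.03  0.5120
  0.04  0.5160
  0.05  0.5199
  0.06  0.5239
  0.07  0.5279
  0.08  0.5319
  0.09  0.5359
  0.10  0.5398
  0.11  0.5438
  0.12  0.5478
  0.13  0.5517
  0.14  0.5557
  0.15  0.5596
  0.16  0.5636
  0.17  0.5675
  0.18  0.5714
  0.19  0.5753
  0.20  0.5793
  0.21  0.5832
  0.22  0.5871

£43.08

σ√T = 0.18 × 1.2247 = 0.2205
ln(S/K) + (r − q + σ²/2)T = ln(459/484) + (0.058 − 0.036 + 0.18²/2)·1.5 = -0.0530 + 0.0573 = 0.0043
d₁ = 0.0043 / 0.2205 = 0.0193 ⇒ 0.02
d₂ = d₁ − σ√T = 0.0193 − 0.2205 = -0.2011 ⇒ -0.20
exp(−qT) = exp(−0.036·1.5) = 0.9474;  exp(−rT) = exp(−0.058·1.5) = 0.9167
P = 484·0.9167·N(0.20) − 459·0.9474·N(-0.02) = 484·0.9167·0.5793 − 459·0.9474·0.4920 = 257.0254 − 213.9494 = 43.0760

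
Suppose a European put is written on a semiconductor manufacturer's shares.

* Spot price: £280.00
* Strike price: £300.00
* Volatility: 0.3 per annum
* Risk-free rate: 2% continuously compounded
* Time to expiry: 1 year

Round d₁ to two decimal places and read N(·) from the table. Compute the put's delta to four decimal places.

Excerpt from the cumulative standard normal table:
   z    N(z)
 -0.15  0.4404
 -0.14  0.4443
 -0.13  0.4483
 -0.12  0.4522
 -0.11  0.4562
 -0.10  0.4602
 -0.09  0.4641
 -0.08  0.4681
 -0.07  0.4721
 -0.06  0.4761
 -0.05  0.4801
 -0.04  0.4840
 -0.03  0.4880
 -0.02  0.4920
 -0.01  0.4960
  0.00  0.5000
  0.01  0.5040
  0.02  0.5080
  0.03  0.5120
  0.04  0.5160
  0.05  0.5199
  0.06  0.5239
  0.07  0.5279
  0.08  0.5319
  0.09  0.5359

-0.5040

σ√T = 0.3·√1 = 0.3000
d₁ = [ln(280/300) + (0.02 + 0.3²/2)·1] / 0.3000 = [-0.0690 + 0.0650] / 0.3000 = -0.0133 which rounds to -0.01
N(d₁) = N(-0.01) = 0.4960
Δ_put = N(d₁) − 1 = 0.4960 − 1 = -0.5040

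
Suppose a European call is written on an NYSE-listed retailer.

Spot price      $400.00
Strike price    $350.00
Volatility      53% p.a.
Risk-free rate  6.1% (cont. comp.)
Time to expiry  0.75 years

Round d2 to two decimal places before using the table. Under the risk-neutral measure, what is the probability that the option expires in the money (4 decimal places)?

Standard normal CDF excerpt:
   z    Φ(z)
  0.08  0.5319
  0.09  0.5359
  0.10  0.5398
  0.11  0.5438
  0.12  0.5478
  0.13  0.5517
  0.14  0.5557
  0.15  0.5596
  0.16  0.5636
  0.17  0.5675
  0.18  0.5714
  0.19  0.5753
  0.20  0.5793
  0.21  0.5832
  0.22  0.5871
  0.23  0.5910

0.5636

σ√T = 0.53·√0.75 = 0.4590
d₁ = [ln(400/350) + (0.061 + ½·0.53²)·0.75] / (σ√T) = (0.1335 + 0.1511) / 0.4590 = 0.6201 → 0.62
d₂ = 0.6201 − 0.4590 = 0.1611 → 0.16
Pr(exercise) under Q = N(d₂) = 0.5636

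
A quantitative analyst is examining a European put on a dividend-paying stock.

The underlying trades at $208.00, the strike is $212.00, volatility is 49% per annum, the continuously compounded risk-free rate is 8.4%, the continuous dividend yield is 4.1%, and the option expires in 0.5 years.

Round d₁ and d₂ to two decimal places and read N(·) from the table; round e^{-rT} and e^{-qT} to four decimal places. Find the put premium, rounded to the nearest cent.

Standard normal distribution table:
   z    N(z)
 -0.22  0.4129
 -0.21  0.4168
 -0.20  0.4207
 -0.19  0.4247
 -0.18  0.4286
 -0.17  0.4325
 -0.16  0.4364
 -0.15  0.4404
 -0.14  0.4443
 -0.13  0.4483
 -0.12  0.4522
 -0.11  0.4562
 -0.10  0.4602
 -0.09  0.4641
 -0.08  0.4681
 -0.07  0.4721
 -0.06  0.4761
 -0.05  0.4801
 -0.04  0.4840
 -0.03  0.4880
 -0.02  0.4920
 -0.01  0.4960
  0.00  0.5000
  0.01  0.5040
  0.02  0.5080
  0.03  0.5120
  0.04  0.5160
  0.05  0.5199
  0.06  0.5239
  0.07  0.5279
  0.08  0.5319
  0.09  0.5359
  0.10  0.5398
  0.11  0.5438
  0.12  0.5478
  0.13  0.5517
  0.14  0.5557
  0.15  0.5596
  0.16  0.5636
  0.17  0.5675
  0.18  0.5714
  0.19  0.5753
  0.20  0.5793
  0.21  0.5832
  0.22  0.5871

σ√T = 0.49 × 0.7071 = 0.3465
ln(S/K) + (r − q + σ²/2)T = ln(208/212) + (0.084 − 0.041 + 0.49²/2)·0.5 = -0.0190 + 0.0815 = 0.0625
d₁ = 0.0625 / 0.3465 = 0.1803 → 0.18
d₂ = d₁ − σ√T = 0.1803 − 0.3465 = -0.1662 → -0.17
e^(−qT) = e^(−0.041·0.5) = 0.9797;  e^(−rT) = e^(−0.084·0.5) = 0.9589
N(−d₂) = N(0.17) = 0.5675;  N(−d₁) = N(-0.18) = 0.4286
P = 212·0.9589·0.5675 − 208·0.9797·0.4286 = 115.3653 − 87.3391 = 28.0262

$28.03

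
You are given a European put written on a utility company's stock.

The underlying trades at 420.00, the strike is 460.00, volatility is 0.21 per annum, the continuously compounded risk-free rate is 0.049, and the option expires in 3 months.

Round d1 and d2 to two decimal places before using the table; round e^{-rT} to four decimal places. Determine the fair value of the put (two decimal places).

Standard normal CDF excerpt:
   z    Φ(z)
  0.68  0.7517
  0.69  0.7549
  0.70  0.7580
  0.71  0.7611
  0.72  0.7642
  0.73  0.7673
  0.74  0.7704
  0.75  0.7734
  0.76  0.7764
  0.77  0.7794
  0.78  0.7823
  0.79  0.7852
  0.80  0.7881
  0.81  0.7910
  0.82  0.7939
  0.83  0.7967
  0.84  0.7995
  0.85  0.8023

σ√T = 0.21 × 0.5000 = 0.1050
d₁ = [ln(420/460) + (0.049 + ½·0.21²)·0.25] / (σ√T) = (-0.0910 + 0.0178) / 0.1050 = -0.6972 which rounds to -0.70
d₂ = -0.6972 − 0.1050 = -0.8022 which rounds to -0.80
exp(−rT) = exp(−0.049·0.25) = 0.9878
P = 460·0.9878·N(0.80) − 420·N(0.70) = 460·0.9878·0.7881 − 420·0.7580 = 358.1032 − 318.3600 = 39.7432

39.74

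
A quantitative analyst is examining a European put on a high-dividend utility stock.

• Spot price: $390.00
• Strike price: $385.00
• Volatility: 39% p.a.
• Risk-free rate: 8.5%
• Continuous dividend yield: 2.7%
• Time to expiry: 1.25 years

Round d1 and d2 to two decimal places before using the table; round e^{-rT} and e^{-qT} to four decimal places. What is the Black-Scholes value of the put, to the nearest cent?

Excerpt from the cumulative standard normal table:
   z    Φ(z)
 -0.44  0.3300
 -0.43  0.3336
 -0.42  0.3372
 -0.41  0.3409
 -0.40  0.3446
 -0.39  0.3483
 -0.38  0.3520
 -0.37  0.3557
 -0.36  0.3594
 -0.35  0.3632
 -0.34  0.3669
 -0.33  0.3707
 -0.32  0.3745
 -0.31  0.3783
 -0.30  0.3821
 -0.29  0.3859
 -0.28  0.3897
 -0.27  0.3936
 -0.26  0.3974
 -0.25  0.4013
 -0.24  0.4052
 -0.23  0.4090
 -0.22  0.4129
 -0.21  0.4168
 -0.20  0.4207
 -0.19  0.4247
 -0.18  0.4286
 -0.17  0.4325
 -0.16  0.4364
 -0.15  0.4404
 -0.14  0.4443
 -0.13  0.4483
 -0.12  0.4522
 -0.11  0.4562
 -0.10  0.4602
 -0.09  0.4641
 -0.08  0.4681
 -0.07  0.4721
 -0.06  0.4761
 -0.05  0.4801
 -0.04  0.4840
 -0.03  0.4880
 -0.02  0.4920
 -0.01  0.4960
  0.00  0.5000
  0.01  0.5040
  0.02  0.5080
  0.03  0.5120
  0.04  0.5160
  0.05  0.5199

σ√T = 0.39·√1.25 = 0.4360
d₁ = [ln(390/385) + (0.085 − 0.027 + 0.39²/2)·1.25] / 0.4360 = [0.0129 + 0.1676] / 0.4360 = 0.4139 ⇒ 0.41
d₂ = d₁ − σ√T = 0.4139 − 0.4360 = -0.0222 ⇒ -0.02
e^(−qT) = e^(−0.027·1.25) = 0.9668;  e^(−rT) = e^(−0.085·1.25) = 0.8992
P = 385·0.8992·N(0.02) − 390·0.9668·N(-0.41) = 385·0.8992·0.5080 − 390·0.9668·0.3409 = 175.8655 − 128.5370 = 47.3285

$47.33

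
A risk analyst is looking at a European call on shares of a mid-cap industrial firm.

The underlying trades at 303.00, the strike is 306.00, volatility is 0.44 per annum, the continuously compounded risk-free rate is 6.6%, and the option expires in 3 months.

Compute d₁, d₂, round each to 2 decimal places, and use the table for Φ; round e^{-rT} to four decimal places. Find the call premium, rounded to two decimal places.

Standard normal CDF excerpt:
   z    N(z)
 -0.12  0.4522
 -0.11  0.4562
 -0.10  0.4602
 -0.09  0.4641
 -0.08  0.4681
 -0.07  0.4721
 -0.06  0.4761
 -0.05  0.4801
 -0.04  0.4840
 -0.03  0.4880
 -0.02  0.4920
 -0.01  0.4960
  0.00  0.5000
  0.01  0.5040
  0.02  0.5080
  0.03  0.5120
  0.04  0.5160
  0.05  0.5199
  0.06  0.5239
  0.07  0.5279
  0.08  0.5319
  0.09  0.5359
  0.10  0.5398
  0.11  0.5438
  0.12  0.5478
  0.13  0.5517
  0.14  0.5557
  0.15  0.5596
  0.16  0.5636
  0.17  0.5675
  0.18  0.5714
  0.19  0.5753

27.49

σ√T = 0.44·√0.25 = 0.2200
d₁ = [ln(303/306) + (0.066 + 0.44²/2)·0.25] / 0.2200 = [-0.0099 + 0.0407] / 0.2200 = 0.1402 ⇒ 0.14
d₂ = d₁ − σ√T = 0.1402 − 0.2200 = -0.0798 ⇒ -0.08
e^(−rT) = e^(−0.066·0.25) = 0.9836
N(d₁) = N(0.14) = 0.5557;  N(d₂) = N(-0.08) = 0.4681
C = 303·0.5557 − 306·0.9836·0.4681 = 168.3771 − 140.8895 = 27.4876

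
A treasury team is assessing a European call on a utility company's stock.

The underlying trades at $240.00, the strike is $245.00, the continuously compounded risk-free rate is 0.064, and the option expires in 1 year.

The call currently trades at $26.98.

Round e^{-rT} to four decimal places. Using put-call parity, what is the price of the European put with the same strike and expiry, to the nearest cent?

$16.79

e^(−rT) = e^(−0.064·1) = 0.9380
Put-call parity: C − P = S − K·e^(−rT) = 240 − 245·0.9380 = 240 − 229.8100 = 10.1900
P = C − (C − P) = 26.98 − (10.1900) = 16.7900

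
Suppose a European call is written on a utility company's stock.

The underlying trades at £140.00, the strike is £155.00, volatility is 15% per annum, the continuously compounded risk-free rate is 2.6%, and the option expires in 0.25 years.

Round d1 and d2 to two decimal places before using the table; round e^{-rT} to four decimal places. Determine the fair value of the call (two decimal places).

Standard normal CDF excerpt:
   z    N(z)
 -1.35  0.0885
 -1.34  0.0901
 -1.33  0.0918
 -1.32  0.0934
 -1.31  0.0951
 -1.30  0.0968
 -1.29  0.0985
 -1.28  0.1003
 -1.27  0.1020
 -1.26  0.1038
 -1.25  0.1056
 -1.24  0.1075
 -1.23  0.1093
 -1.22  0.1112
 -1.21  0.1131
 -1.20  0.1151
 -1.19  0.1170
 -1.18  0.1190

T = 0.25;  σ√T = 0.0750
d₁ = [ln(140/155) + (0.026 + 0.15²/2)·0.25] / 0.0750 = [-0.1018 + 0.0093] / 0.0750 = -1.2329 → -1.23
d₂ = d₁ − σ√T = -1.2329 − 0.0750 = -1.3079 → -1.31
exp(−rT) = exp(−0.026·0.25) = 0.9935
N(d₁) = N(-1.23) = 0.1093;  N(d₂) = N(-1.31) = 0.0951
C = 140·0.1093 − 155·0.9935·0.0951 = 15.3020 − 14.6447 = 0.6573

£0.66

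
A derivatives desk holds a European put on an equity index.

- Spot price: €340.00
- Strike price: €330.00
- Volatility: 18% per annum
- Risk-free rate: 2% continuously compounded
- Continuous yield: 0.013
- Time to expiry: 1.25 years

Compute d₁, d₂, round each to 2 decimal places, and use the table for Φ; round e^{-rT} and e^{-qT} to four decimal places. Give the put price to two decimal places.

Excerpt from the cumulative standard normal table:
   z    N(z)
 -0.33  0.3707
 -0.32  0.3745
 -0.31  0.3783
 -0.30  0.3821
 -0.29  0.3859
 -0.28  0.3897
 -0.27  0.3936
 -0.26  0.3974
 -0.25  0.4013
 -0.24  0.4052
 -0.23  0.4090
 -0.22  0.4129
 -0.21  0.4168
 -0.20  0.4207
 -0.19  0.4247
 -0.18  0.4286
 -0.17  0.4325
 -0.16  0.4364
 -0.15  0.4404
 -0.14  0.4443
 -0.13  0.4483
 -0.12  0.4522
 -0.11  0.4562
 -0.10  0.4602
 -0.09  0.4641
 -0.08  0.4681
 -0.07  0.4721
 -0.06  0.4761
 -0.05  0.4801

€20.28

σ√T = 0.18·√1.25 = 0.2012
d₁ = [ln(340/330) + (0.02 − 0.013 + 0.18²/2)·1.25] / 0.2012 = [0.0299 + 0.0290] / 0.2012 = 0.2924 ⇒ 0.29
d₂ = d₁ − σ√T = 0.2924 − 0.2012 = 0.0912 ⇒ 0.09
exp(−qT) = exp(−0.013·1.25) = 0.9839;  exp(−rT) = exp(−0.02·1.25) = 0.9753
N(−d₂) = N(-0.09) = 0.4641;  N(−d₁) = N(-0.29) = 0.3859
P = 330·0.9753·0.4641 − 340·0.9839·0.3859 = 149.3701 − 129.0936 = 20.2765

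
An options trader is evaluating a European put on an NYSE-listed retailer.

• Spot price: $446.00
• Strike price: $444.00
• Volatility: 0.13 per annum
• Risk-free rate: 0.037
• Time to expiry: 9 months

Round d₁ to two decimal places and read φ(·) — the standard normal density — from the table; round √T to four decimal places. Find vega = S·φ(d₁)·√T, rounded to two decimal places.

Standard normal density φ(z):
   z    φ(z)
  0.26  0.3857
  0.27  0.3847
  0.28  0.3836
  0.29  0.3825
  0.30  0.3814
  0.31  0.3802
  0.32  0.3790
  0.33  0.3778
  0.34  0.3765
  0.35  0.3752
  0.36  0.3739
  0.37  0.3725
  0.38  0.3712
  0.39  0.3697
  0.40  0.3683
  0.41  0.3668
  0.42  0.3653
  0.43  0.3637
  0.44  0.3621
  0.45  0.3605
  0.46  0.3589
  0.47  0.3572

T = 0.75;  σ√T = 0.1126
d₁ = [ln(446/444) + (0.037 + 0.13²/2)·0.75] / 0.1126 = [0.0045 + 0.0341] / 0.1126 = 0.3427 → 0.34
√T = √0.75 = 0.8660
φ(d₁) = φ(0.34) = 0.3765
vega = S·φ(d₁)·√T = 446·0.3765·0.8660 = 145.4179

145.42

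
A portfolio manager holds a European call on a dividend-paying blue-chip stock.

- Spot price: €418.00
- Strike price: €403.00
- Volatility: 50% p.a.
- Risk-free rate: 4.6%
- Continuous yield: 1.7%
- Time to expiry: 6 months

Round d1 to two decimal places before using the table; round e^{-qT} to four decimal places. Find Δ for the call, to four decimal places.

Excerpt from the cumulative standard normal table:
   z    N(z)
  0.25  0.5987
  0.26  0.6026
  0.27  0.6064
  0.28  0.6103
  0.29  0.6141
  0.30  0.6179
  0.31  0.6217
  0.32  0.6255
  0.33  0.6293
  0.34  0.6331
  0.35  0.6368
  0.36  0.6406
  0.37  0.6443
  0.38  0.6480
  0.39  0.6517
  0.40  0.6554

0.6202

σ√T = 0.5·√0.5 = 0.3536
d₁ = [ln(418/403) + (0.046 − 0.017 + ½·0.5²)·0.5] / (σ√T) = (0.0365 + 0.0770) / 0.3536 = 0.3212 ⇒ 0.32
N(d₁) = N(0.32) = 0.6255
Δ_call = exp(−qT)·N(d₁) = 0.9915·0.6255 = 0.6202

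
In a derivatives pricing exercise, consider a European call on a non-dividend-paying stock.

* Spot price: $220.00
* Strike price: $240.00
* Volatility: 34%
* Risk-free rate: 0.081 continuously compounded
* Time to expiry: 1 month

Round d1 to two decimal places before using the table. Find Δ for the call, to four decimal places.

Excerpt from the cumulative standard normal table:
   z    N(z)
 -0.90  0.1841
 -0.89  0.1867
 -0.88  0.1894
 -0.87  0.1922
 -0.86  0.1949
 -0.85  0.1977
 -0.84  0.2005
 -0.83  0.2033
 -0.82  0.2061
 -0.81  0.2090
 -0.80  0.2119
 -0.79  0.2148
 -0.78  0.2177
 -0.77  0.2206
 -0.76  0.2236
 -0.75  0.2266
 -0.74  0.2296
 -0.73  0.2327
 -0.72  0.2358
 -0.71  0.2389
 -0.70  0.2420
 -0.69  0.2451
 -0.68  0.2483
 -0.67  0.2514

0.2206

σ√T = 0.34 × 0.2887 = 0.0981
d₁ = [ln(220/240) + (0.081 + 0.34²/2)·0.08333] / 0.0981 = [-0.0870 + 0.0116] / 0.0981 = -0.7687 → -0.77
N(d₁) = N(-0.77) = 0.2206
Δ_call = N(d₁) = 0.2206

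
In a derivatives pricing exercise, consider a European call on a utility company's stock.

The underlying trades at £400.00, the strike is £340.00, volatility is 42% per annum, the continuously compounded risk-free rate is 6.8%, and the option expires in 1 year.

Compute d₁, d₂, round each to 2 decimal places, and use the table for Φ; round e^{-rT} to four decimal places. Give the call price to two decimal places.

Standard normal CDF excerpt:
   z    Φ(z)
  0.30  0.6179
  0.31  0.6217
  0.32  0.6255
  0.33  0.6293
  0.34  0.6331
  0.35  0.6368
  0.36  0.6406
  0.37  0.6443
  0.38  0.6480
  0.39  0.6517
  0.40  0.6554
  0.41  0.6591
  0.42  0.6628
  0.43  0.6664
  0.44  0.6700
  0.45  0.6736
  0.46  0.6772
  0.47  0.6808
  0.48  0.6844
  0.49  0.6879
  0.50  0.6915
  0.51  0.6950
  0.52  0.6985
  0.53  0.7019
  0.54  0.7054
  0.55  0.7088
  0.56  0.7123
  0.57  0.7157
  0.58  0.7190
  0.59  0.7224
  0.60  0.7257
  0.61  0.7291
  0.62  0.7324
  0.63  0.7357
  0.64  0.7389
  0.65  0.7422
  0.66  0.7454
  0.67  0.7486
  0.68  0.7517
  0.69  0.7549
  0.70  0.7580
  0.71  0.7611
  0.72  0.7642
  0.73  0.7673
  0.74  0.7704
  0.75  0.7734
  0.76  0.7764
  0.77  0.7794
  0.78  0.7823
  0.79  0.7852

σ√T = 0.42 × 1.0000 = 0.4200
d₁ = [ln(400/340) + (0.068 + 0.42²/2)·1] / 0.4200 = [0.1625 + 0.1562] / 0.4200 = 0.7589 ≈ 0.76
d₂ = d₁ − σ√T = 0.7589 − 0.4200 = 0.3389 ≈ 0.34
exp(−rT) = exp(−0.068·1) = 0.9343
N(d₁) = N(0.76) = 0.7764;  N(d₂) = N(0.34) = 0.6331
C = 400·0.7764 − 340·0.9343·0.6331 = 310.5600 − 201.1118 = 109.4482

£109.45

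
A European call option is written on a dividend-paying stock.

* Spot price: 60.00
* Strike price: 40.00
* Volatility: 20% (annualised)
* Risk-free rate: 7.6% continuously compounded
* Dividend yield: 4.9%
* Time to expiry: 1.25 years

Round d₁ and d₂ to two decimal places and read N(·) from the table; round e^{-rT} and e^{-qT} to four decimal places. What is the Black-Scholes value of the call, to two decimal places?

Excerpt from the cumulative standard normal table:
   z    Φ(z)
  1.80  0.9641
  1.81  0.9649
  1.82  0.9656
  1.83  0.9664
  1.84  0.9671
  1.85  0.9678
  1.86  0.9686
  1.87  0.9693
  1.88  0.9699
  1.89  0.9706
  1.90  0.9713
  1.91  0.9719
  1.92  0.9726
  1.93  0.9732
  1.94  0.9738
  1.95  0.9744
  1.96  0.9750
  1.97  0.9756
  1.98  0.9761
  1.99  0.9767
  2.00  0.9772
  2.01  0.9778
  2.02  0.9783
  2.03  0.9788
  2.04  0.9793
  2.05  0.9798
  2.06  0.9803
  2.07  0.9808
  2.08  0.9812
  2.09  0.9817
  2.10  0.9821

σ√T = 0.2·√1.25 = 0.2236
d₁ = [ln(60/40) + (0.076 − 0.049 + 0.2²/2)·1.25] / 0.2236 = [0.4055 + 0.0587] / 0.2236 = 2.0760 → 2.08
d₂ = d₁ − σ√T = 2.0760 − 0.2236 = 1.8524 → 1.85
e^(−qT) = e^(−0.049·1.25) = 0.9406;  e^(−rT) = e^(−0.076·1.25) = 0.9094
C = 60·0.9406·N(2.08) − 40·0.9094·N(1.85) = 60·0.9406·0.9812 − 40·0.9094·0.9678 = 55.3750 − 35.2047 = 20.1703

20.17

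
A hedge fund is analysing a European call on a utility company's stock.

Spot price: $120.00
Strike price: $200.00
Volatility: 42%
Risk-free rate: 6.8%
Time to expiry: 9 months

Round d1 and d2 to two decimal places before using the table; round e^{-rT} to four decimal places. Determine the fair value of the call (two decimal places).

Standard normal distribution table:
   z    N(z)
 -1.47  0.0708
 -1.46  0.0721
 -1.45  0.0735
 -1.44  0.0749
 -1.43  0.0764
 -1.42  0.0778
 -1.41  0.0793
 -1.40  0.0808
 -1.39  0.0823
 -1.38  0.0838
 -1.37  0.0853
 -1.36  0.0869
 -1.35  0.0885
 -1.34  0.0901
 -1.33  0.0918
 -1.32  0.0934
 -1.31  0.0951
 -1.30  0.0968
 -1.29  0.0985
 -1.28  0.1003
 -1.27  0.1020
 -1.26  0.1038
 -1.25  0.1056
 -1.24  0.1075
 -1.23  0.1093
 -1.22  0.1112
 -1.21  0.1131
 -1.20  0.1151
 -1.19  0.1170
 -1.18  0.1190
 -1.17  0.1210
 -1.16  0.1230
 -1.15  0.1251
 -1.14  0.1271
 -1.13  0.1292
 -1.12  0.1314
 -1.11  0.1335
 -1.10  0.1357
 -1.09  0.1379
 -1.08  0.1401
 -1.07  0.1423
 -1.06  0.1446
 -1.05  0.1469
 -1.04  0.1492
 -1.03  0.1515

$2.84

σ√T = 0.42 × 0.8660 = 0.3637
ln(S/K) + (r + σ²/2)T = ln(120/200) + (0.068 + 0.42²/2)·0.75 = -0.5108 + 0.1172 = -0.3937
d₁ = -0.3937 / 0.3637 = -1.0823 which rounds to -1.08
d₂ = d₁ − σ√T = -1.0823 − 0.3637 = -1.4461 which rounds to -1.45
exp(−rT) = exp(−0.068·0.75) = 0.9503
N(d₁) = N(-1.08) = 0.1401;  N(d₂) = N(-1.45) = 0.0735
C = 120·0.1401 − 200·0.9503·0.0735 = 16.8120 − 13.9694 = 2.8426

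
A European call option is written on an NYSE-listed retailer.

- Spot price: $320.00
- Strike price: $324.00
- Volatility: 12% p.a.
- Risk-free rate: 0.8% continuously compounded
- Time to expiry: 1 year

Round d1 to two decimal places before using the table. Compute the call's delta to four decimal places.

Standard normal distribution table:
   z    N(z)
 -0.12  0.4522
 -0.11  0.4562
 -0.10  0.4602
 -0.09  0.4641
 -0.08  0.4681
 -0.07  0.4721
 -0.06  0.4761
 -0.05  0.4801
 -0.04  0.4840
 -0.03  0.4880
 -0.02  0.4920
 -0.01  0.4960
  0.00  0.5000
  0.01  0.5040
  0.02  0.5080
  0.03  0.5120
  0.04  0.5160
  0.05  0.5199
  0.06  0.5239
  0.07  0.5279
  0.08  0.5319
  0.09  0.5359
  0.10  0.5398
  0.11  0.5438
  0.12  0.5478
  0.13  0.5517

0.5080

σ√T = 0.12 × 1.0000 = 0.1200
ln(S/K) + (r + σ²/2)T = ln(320/324) + (0.008 + 0.12²/2)·1 = -0.0124 + 0.0152 = 0.0028
d₁ = 0.0028 / 0.1200 = 0.0231 ≈ 0.02
N(d₁) = N(0.02) = 0.5080
Δ_call = N(d₁) = 0.5080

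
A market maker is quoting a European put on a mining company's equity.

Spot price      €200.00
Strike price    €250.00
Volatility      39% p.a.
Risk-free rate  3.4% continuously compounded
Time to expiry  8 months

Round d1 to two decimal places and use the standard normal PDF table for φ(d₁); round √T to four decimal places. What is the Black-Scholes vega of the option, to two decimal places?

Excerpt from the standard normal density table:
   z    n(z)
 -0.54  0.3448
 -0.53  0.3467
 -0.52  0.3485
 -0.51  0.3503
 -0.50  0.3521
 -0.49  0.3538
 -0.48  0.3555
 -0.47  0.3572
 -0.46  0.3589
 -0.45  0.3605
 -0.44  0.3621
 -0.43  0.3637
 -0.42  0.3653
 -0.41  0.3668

T = 0.6667;  σ√T = 0.3184
d₁ = [ln(200/250) + (0.034 + ½·0.39²)·0.6667] / (σ√T) = (-0.2231 + 0.0734) / 0.3184 = -0.4704 ≈ -0.47
√T = √0.6667 = 0.8165
φ(d₁) = φ(-0.47) = 0.3572
vega = S·φ(d₁)·√T = 200·0.3572·0.8165 = 58.3308

58.33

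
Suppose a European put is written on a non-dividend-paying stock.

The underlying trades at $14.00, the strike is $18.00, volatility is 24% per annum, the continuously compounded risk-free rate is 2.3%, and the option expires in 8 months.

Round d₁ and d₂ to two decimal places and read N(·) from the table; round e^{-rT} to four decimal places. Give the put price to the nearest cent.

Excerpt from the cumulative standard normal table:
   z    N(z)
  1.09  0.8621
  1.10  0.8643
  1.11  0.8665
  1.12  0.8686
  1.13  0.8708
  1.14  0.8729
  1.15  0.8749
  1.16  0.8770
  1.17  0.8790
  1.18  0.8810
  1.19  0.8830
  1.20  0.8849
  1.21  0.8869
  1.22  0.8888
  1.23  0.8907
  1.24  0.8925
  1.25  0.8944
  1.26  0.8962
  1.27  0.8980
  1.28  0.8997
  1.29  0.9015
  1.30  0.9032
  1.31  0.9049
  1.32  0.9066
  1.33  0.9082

$3.88

σ√T = 0.24·√0.6667 = 0.1960
ln(S/K) + (r + σ²/2)T = ln(14/18) + (0.023 + 0.24²/2)·0.6667 = -0.2513 + 0.0345 = -0.2168
d₁ = -0.2168 / 0.1960 = -1.1063 → -1.11
d₂ = d₁ − σ√T = -1.1063 − 0.1960 = -1.3022 → -1.30
e^(−rT) = e^(−0.023·0.6667) = 0.9848
N(−d₂) = N(1.30) = 0.9032;  N(−d₁) = N(1.11) = 0.8665
P = 18·0.9848·0.9032 − 14·0.8665 = 16.0105 − 12.1310 = 3.8795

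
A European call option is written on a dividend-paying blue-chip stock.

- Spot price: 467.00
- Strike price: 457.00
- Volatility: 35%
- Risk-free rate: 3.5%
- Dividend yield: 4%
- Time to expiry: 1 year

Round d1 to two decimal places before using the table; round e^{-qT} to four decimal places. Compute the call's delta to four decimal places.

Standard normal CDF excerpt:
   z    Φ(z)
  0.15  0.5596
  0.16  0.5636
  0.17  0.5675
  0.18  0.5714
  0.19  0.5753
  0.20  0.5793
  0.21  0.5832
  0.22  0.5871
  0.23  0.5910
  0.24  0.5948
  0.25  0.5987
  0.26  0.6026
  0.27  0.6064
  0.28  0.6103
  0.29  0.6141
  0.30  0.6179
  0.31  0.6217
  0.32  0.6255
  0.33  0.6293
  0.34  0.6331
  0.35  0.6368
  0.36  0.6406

0.5641

T = 1;  σ√T = 0.3500
d₁ = [ln(467/457) + (0.035 − 0.04 + 0.35²/2)·1] / 0.3500 = [0.0216 + 0.0562] / 0.3500 = 0.2226 ⇒ 0.22
N(d₁) = N(0.22) = 0.5871
Δ_call = exp(−qT)·N(d₁) = 0.9608·0.5871 = 0.5641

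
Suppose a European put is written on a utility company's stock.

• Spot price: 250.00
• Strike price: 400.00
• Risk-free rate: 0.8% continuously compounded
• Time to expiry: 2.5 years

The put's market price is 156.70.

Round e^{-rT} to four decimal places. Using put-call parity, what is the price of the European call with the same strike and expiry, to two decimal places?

e^(−rT) = e^(−0.008·2.5) = 0.9802
Put-call parity: C − P = S − K·e^(−rT) = 250 − 400·0.9802 = 250 − 392.0800 = -142.0800
C = P + (C − P) = 156.70 + (-142.0800) = 14.6200

14.62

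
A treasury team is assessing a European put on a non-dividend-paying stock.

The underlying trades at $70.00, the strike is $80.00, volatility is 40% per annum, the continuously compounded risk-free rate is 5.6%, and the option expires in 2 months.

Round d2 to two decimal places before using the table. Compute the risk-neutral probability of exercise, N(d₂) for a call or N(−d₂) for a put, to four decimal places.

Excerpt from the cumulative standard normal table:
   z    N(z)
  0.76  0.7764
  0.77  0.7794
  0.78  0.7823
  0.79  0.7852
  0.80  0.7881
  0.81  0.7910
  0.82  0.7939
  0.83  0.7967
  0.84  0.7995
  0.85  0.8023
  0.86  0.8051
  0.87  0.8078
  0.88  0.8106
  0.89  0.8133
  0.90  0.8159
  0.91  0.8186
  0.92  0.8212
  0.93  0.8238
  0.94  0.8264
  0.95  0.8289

σ√T = 0.4 × 0.4082 = 0.1633
d₁ = [ln(70/80) + (0.056 + 0.4²/2)·0.1667] / 0.1633 = [-0.1335 + 0.0227] / 0.1633 = -0.6789 which rounds to -0.68
d₂ = d₁ − σ√T = -0.6789 − 0.1633 = -0.8422 which rounds to -0.84
Pr(exercise) under Q = N(−d₂) = N(0.84) = 0.7995

0.7995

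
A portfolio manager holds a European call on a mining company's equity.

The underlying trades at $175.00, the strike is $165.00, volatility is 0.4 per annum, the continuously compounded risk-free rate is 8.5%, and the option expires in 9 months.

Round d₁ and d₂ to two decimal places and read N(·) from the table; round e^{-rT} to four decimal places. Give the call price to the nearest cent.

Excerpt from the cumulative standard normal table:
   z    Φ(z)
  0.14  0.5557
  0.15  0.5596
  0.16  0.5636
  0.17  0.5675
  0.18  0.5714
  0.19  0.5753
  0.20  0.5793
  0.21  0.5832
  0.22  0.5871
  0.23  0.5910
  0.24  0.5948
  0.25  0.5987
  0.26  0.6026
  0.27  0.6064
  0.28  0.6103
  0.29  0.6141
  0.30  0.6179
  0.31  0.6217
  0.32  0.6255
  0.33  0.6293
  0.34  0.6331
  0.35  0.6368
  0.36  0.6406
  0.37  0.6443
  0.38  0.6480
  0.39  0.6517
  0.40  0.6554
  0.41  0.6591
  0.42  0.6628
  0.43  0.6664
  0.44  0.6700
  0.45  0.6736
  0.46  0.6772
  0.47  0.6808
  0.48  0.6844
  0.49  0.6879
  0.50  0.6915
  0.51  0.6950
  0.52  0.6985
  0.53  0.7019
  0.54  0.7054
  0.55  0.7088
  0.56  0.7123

σ√T = 0.4·√0.75 = 0.3464
d₁ = [ln(175/165) + (0.085 + 0.4²/2)·0.75] / 0.3464 = [0.0588 + 0.1238] / 0.3464 = 0.5271 which rounds to 0.53
d₂ = d₁ − σ√T = 0.5271 − 0.3464 = 0.1807 which rounds to 0.18
exp(−rT) = exp(−0.085·0.75) = 0.9382
N(d₁) = N(0.53) = 0.7019;  N(d₂) = N(0.18) = 0.5714
C = 175·0.7019 − 165·0.9382·0.5714 = 122.8325 − 88.4544 = 34.3781

$34.38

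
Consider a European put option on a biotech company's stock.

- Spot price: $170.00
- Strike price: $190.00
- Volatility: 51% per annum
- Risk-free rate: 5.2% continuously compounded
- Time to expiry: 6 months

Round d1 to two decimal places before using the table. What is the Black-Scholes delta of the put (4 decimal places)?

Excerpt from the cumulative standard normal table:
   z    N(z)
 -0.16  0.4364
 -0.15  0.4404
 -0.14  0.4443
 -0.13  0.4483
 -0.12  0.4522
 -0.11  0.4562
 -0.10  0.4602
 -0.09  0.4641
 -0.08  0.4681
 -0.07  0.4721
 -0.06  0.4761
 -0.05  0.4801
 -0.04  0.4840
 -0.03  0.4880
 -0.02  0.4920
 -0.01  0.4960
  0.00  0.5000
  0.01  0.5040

σ√T = 0.51 × 0.7071 = 0.3606
d₁ = [ln(170/190) + (0.052 + ½·0.51²)·0.5] / (σ√T) = (-0.1112 + 0.0910) / 0.3606 = -0.0560 ≈ -0.06
N(d₁) = N(-0.06) = 0.4761
Δ_put = N(d₁) − 1 = 0.4761 − 1 = -0.5239

-0.5239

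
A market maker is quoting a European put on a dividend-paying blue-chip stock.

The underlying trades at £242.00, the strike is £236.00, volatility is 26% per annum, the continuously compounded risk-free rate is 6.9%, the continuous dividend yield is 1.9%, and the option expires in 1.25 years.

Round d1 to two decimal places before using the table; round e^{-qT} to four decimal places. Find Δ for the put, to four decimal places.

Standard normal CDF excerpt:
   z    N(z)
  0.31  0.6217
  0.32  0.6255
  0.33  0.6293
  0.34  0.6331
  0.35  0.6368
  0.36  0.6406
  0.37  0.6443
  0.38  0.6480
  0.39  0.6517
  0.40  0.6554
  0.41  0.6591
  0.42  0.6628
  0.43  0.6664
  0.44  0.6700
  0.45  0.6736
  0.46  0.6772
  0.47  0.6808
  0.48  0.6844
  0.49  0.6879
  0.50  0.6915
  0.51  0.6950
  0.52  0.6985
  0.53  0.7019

-0.3187

σ√T = 0.26 × 1.1180 = 0.2907
d₁ = [ln(242/236) + (0.069 − 0.019 + 0.26²/2)·1.25] / 0.2907 = [0.0251 + 0.1048] / 0.2907 = 0.4467 ⇒ 0.45
N(d₁) = N(0.45) = 0.6736
Δ_put = exp(−qT)·(N(d₁) − 1) = 0.9765·(0.6736 − 1) = -0.3187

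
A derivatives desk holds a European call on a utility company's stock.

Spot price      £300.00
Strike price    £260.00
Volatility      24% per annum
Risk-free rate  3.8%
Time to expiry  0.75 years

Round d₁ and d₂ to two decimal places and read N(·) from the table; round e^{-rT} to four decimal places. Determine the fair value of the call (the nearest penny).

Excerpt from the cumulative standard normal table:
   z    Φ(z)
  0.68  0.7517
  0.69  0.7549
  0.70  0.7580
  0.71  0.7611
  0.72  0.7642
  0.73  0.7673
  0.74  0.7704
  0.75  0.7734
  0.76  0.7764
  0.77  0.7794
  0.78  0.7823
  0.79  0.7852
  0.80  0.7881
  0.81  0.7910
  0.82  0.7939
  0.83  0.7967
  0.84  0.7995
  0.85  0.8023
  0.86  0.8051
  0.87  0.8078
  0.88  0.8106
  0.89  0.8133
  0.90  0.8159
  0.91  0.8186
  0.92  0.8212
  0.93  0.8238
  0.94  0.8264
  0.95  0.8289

σ√T = 0.24 × 0.8660 = 0.2078
d₁ = [ln(300/260) + (0.038 + 0.24²/2)·0.75] / 0.2078 = [0.1431 + 0.0501] / 0.2078 = 0.9295 → 0.93
d₂ = d₁ − σ√T = 0.9295 − 0.2078 = 0.7217 → 0.72
exp(−rT) = exp(−0.038·0.75) = 0.9719
N(d₁) = N(0.93) = 0.8238;  N(d₂) = N(0.72) = 0.7642
C = 300·0.8238 − 260·0.9719·0.7642 = 247.1400 − 193.1088 = 54.0312

£54.03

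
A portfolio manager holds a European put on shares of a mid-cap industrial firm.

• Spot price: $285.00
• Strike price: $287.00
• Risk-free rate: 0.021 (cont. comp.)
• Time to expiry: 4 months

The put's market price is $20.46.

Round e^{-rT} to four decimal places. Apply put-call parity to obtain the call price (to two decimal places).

$20.47

exp(−rT) = exp(−0.021·0.3333) = 0.9930
Put-call parity: C − P = S − K·e^(−rT) = 285 − 287·0.9930 = 285 − 284.9910 = 0.0090
C = P + (C − P) = 20.46 + (0.0090) = 20.4690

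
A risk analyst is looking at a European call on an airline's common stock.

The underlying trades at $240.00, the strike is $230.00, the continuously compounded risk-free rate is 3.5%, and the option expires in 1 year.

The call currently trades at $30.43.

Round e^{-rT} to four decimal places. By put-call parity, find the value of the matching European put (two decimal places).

$12.52

e^(−rT) = e^(−0.035·1) = 0.9656
Put-call parity: C − P = S − K·e^(−rT) = 240 − 230·0.9656 = 240 − 222.0880 = 17.9120
P = C − (C − P) = 30.43 − (17.9120) = 12.5180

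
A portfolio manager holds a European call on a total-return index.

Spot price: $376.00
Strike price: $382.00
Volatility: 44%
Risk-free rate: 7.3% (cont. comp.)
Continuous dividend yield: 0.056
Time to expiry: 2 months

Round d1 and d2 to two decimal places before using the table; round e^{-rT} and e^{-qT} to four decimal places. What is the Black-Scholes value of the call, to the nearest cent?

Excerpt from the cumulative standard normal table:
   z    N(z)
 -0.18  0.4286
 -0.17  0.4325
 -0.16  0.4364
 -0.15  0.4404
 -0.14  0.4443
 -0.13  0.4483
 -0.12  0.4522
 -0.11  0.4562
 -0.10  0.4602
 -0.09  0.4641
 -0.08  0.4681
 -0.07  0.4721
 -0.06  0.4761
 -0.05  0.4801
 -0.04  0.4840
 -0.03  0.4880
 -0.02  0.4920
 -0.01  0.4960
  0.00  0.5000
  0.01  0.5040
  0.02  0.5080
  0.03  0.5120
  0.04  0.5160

$24.54

σ√T = 0.44·√0.1667 = 0.1796
ln(S/K) + (r − q + σ²/2)T = ln(376/382) + (0.073 − 0.056 + 0.44²/2)·0.1667 = -0.0158 + 0.0190 = 0.0031
d₁ = 0.0031 / 0.1796 = 0.0175 ⇒ 0.02
d₂ = d₁ − σ√T = 0.0175 − 0.1796 = -0.1622 ⇒ -0.16
e^(−qT) = e^(−0.056·0.1667) = 0.9907;  e^(−rT) = e^(−0.073·0.1667) = 0.9879
N(d₁) = N(0.02) = 0.5080;  N(d₂) = N(-0.16) = 0.4364
C = 376·0.9907·0.5080 − 382·0.9879·0.4364 = 189.2316 − 164.6877 = 24.5440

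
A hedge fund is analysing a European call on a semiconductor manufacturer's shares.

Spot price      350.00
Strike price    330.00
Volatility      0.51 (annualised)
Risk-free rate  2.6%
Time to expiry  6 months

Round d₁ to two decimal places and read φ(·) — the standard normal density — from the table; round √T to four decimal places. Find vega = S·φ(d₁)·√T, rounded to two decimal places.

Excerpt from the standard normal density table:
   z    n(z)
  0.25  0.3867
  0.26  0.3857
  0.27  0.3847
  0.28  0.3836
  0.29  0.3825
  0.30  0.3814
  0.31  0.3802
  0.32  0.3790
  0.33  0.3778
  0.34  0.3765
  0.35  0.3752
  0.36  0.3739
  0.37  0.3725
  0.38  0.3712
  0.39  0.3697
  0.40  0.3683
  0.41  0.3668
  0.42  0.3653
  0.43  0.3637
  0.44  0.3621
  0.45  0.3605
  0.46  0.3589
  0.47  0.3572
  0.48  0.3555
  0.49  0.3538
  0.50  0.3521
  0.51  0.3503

91.87

T = 0.5;  σ√T = 0.3606
d₁ = [ln(350/330) + (0.026 + 0.51²/2)·0.5] / 0.3606 = [0.0588 + 0.0780] / 0.3606 = 0.3795 ≈ 0.38
√T = √0.5 = 0.7071
φ(d₁) = φ(0.38) = 0.3712
vega = S·φ(d₁)·√T = 350·0.3712·0.7071 = 91.8664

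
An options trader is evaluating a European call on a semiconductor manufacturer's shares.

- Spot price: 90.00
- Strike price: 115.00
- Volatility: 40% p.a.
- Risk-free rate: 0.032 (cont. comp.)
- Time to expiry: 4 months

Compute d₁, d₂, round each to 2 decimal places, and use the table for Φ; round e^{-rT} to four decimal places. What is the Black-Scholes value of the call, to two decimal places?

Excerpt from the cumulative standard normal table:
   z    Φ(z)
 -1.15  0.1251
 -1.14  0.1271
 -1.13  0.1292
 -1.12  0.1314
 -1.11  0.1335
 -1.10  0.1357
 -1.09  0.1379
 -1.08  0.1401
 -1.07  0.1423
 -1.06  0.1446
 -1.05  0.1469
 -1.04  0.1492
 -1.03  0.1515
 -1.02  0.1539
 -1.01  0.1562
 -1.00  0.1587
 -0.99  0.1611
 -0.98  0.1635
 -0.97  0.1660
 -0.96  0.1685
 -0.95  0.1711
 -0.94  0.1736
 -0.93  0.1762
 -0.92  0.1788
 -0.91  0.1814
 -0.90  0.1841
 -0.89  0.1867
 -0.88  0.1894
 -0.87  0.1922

σ√T = 0.4·√0.3333 = 0.2309
d₁ = [ln(90/115) + (0.032 + 0.4²/2)·0.3333] / 0.2309 = [-0.2451 + 0.0373] / 0.2309 = -0.8998 ≈ -0.90
d₂ = d₁ − σ√T = -0.8998 − 0.2309 = -1.1307 ≈ -1.13
e^(−rT) = e^(−0.032·0.3333) = 0.9894
C = 90·N(-0.90) − 115·0.9894·N(-1.13) = 90·0.1841 − 115·0.9894·0.1292 = 16.5690 − 14.7005 = 1.8685

1.87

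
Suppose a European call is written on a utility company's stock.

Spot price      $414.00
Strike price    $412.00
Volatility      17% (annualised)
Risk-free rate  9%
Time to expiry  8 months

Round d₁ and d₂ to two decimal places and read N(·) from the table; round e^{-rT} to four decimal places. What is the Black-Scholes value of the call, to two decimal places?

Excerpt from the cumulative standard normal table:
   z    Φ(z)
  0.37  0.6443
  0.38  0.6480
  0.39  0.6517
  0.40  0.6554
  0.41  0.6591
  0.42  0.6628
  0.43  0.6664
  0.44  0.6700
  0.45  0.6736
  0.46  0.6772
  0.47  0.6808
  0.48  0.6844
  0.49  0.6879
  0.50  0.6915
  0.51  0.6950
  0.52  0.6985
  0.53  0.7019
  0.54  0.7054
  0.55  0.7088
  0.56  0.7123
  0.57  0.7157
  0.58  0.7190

$37.73

σ√T = 0.17 × 0.8165 = 0.1388
ln(S/K) + (r + σ²/2)T = ln(414/412) + (0.09 + 0.17²/2)·0.6667 = 0.0048 + 0.0696 = 0.0745
d₁ = 0.0745 / 0.1388 = 0.5366 → 0.54
d₂ = d₁ − σ√T = 0.5366 − 0.1388 = 0.3977 → 0.40
exp(−rT) = exp(−0.09·0.6667) = 0.9418
N(d₁) = N(0.54) = 0.7054;  N(d₂) = N(0.40) = 0.6554
C = 414·0.7054 − 412·0.9418·0.6554 = 292.0356 − 254.3094 = 37.7262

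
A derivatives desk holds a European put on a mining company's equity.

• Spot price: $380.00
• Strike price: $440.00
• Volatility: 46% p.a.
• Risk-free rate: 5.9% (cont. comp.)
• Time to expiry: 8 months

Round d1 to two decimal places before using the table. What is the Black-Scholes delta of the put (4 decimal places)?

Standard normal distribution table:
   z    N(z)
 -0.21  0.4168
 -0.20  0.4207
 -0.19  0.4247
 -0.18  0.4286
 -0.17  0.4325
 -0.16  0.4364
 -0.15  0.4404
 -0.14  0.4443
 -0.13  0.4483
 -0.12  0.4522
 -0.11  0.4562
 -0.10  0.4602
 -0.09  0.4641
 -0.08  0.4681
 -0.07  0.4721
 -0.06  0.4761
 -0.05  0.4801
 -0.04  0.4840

σ√T = 0.46·√0.6667 = 0.3756
d₁ = [ln(380/440) + (0.059 + ½·0.46²)·0.6667] / (σ√T) = (-0.1466 + 0.1099) / 0.3756 = -0.0978 → -0.10
N(d₁) = N(-0.10) = 0.4602
Δ_put = N(d₁) − 1 = 0.4602 − 1 = -0.5398

-0.5398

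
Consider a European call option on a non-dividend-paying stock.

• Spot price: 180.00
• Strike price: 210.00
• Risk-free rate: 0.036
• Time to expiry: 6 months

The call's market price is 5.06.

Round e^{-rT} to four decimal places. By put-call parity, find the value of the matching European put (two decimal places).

31.32

e^(−rT) = e^(−0.036·0.5) = 0.9822
Put-call parity: C − P = S − K·e^(−rT) = 180 − 210·0.9822 = 180 − 206.2620 = -26.2620
P = C − (C − P) = 5.06 − (-26.2620) = 31.3220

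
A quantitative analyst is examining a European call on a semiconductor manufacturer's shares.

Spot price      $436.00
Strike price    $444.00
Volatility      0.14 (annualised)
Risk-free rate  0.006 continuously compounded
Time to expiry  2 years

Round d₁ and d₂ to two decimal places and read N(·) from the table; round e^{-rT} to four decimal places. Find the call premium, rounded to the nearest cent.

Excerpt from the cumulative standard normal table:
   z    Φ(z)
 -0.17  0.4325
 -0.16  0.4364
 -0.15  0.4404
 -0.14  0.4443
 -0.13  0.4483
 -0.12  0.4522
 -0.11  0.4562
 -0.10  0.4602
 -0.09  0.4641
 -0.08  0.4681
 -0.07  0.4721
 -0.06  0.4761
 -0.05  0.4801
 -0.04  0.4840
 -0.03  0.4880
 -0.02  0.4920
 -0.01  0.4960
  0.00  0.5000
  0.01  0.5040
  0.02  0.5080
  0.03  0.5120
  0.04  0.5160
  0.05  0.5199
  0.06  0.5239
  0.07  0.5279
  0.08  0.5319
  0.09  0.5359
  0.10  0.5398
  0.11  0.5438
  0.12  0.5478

σ√T = 0.14·√2 = 0.1980
d₁ = [ln(436/444) + (0.006 + 0.14²/2)·2] / 0.1980 = [-0.0182 + 0.0316] / 0.1980 = 0.0678 ⇒ 0.07
d₂ = d₁ − σ√T = 0.0678 − 0.1980 = -0.1302 ⇒ -0.13
e^(−rT) = e^(−0.006·2) = 0.9881
C = 436·N(0.07) − 444·0.9881·N(-0.13) = 436·0.5279 − 444·0.9881·0.4483 = 230.1644 − 196.6766 = 33.4878

$33.49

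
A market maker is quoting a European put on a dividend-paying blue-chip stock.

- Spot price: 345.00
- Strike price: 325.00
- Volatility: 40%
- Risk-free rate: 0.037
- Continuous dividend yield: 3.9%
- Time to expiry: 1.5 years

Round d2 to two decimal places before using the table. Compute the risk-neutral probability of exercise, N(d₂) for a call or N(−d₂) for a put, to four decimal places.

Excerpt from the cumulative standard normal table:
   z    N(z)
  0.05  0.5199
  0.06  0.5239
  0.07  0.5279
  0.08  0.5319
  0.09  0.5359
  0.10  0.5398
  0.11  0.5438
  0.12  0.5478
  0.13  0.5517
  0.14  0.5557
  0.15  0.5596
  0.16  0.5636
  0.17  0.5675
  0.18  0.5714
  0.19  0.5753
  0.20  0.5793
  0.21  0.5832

σ√T = 0.4 × 1.2247 = 0.4899
ln(S/K) + (r − q + σ²/2)T = ln(345/325) + (0.037 − 0.039 + 0.4²/2)·1.5 = 0.0597 + 0.1170 = 0.1767
d₁ = 0.1767 / 0.4899 = 0.3607 which rounds to 0.36
d₂ = d₁ − σ√T = 0.3607 − 0.4899 = -0.1292 which rounds to -0.13
Risk-neutral Pr[S_T < K] = N(−d₂) = N(0.13) = 0.5517

0.5517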